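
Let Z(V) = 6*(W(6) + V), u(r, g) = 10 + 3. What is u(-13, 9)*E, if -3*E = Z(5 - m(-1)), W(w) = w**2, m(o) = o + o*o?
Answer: -1066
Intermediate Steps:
u(r, g) = 13
m(o) = o + o**2
Z(V) = 216 + 6*V (Z(V) = 6*(6**2 + V) = 6*(36 + V) = 216 + 6*V)
E = -82 (E = -(216 + 6*(5 - (-1)*(1 - 1)))/3 = -(216 + 6*(5 - (-1)*0))/3 = -(216 + 6*(5 - 1*0))/3 = -(216 + 6*(5 + 0))/3 = -(216 + 6*5)/3 = -(216 + 30)/3 = -1/3*246 = -82)
u(-13, 9)*E = 13*(-82) = -1066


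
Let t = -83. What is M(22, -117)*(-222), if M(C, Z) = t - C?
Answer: 23310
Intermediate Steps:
M(C, Z) = -83 - C
M(22, -117)*(-222) = (-83 - 1*22)*(-222) = (-83 - 22)*(-222) = -105*(-222) = 23310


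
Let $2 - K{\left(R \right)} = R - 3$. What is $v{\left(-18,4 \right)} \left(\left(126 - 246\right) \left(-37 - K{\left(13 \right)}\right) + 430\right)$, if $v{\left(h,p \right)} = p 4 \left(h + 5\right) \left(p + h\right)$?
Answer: $11385920$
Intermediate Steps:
$K{\left(R \right)} = 5 - R$ ($K{\left(R \right)} = 2 - \left(R - 3\right) = 2 - \left(-3 + R\right) = 5 - R$)
$v{\left(h,p \right)} = 4 p \left(5 + h\right) \left(h + p\right)$
$v{\left(-18,4 \right)} \left(\left(126 - 246\right) \left(-37 - K{\left(13 \right)}\right) + 430\right) = 4 \cdot 4 \left(\left(-18\right)^{2} + 5 \left(-18\right) + 5 \cdot 4 - 72\right) \left(\left(126 - 246\right) \left(-37 - \left(5 - 13\right)\right) + 430\right) = 4 \cdot 4 \left(324 - 90 + 20 - 72\right) \left(- 120 \left(-37 - \left(5 - 13\right)\right) + 430\right) = 4 \cdot 4 \cdot 182 \left(- 120 \left(-37 - -8\right) + 430\right) = 2912 \left(- 120 \left(-37 + 8\right) + 430\right) = 2912 \left(\left(-120\right) \left(-29\right) + 430\right) = 2912 \left(3480 + 430\right) = 2912 \cdot 3910 = 11385920$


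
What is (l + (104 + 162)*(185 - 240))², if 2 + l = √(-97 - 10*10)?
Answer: (-14632 + I*√197)² ≈ 2.141e+8 - 4.107e+5*I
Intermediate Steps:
l = -2 + I*√197 (l = -2 + √(-97 - 10*10) = -2 + √(-97 - 100) = -2 + √(-197) = -2 + I*√197 ≈ -2.0 + 14.036*I)
(l + (104 + 162)*(185 - 240))² = ((-2 + I*√197) + (104 + 162)*(185 - 240))² = ((-2 + I*√197) + 266*(-55))² = ((-2 + I*√197) - 14630)² = (-14632 + I*√197)²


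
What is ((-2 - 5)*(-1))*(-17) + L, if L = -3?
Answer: -122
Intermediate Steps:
((-2 - 5)*(-1))*(-17) + L = ((-2 - 5)*(-1))*(-17) - 3 = -7*(-1)*(-17) - 3 = 7*(-17) - 3 = -119 - 3 = -122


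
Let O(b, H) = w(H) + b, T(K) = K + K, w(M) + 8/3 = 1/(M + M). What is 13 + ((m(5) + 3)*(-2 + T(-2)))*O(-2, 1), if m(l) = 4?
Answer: 188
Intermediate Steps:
w(M) = -8/3 + 1/(2*M) (w(M) = -8/3 + 1/(M + M) = -8/3 + 1/(2*M))
T(K) = 2*K
O(b, H) = b + (3 - 16*H)/(6*H) (O(b, H) = (3 - 16*H)/(6*H) + b = b + (3 - 16*H)/(6*H))
13 + ((m(5) + 3)*(-2 + T(-2)))*O(-2, 1) = 13 + ((4 + 3)*(-2 + 2*(-2)))*(-8/3 - 2 + (1/2)/1) = 13 + (7*(-2 - 4))*(-8/3 - 2 + (1/2)*1) = 13 + (7*(-6))*(-8/3 - 2 + 1/2) = 13 - 42*(-25/6) = 13 + 175 = 188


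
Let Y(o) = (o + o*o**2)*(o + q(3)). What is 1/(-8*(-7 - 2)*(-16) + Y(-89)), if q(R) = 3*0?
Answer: 1/62749010 ≈ 1.5937e-8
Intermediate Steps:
q(R) = 0
Y(o) = o*(o + o**3) (Y(o) = (o + o*o**2)*(o + 0) = (o + o**3)*o = o*(o + o**3))
1/(-8*(-7 - 2)*(-16) + Y(-89)) = 1/(-8*(-7 - 2)*(-16) + ((-89)**2 + (-89)**4)) = 1/(-8*(-9)*(-16) + (7921 + 62742241)) = 1/(72*(-16) + 62750162) = 1/(-1152 + 62750162) = 1/62749010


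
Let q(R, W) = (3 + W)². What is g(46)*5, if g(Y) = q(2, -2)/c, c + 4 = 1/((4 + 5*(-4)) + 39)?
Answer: -115/91 ≈ -1.2637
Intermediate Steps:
c = -91/23 (c = -4 + 1/((4 + 5*(-4)) + 39) = -4 + 1/((4 - 20) + 39) = -4 + 1/(-16 + 39) = -4 + 1/23 = -91/23 ≈ -3.9565)
g(Y) = -23/91 (g(Y) = (3 - 2)²/(-91/23) = 1²*(-23/91) = 1*(-23/91) = -23/91)
g(46)*5 = -23/91*5 = -115/91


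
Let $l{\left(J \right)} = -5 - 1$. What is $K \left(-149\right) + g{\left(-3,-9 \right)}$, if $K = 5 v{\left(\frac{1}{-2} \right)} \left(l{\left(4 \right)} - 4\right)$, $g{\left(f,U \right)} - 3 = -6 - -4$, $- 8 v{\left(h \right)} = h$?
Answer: $\frac{3733}{8} \approx 466.63$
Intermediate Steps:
$v{\left(h \right)} = - \frac{h}{8}$
$l{\left(J \right)} = -6$
$g{\left(f,U \right)} = 1$ ($g{\left(f,U \right)} = 3 - 2 = 1$)
$K = - \frac{25}{8}$ ($K = 5 \left(- \frac{1}{8 \left(-2\right)}\right) \left(-6 - 4\right) = 5 \left(\left(- \frac{1}{8}\right) \left(- \frac{1}{2}\right)\right) \left(-10\right) = 5 \cdot \frac{1}{16} \left(-10\right) = \frac{5}{16} \left(-10\right) = - \frac{25}{8} \approx -3.125$)
$K \left(-149\right) + g{\left(-3,-9 \right)} = \left(- \frac{25}{8}\right) \left(-149\right) + 1 = \frac{3725}{8} + 1 = \frac{3733}{8}$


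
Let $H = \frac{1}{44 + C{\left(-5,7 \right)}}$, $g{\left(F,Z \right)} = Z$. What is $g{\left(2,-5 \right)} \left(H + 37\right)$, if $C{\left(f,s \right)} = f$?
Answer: $- \frac{7220}{39} \approx -185.13$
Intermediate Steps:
$H = \frac{1}{39}$ ($H = \frac{1}{44 - 5} = \frac{1}{39} \approx 0.025641$)
$g{\left(2,-5 \right)} \left(H + 37\right) = - 5 \left(\frac{1}{39} + 37\right) = \left(-5\right) \frac{1444}{39} = - \frac{7220}{39}$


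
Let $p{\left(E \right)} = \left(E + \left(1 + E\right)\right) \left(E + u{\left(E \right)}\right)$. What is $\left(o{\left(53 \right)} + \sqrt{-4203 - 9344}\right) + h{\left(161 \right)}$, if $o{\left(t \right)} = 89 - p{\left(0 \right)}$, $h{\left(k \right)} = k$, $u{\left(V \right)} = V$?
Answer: $250 + i \sqrt{13547} \approx 250.0 + 116.39 i$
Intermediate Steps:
$p{\left(E \right)} = 2 E \left(1 + 2 E\right)$ ($p{\left(E \right)} = \left(E + \left(1 + E\right)\right) \left(E + E\right) = \left(1 + 2 E\right) 2 E = 2 E \left(1 + 2 E\right)$)
$o{\left(t \right)} = 89$ ($o{\left(t \right)} = 89 - 2 \cdot 0 \left(1 + 2 \cdot 0\right) = 89 - 2 \cdot 0 \left(1 + 0\right) = 89 - 2 \cdot 0 \cdot 1 = 89 - 0 = 89 + 0 = 89$)
$\left(o{\left(53 \right)} + \sqrt{-4203 - 9344}\right) + h{\left(161 \right)} = \left(89 + \sqrt{-4203 - 9344}\right) + 161 = \left(89 + \sqrt{-13547}\right) + 161 = \left(89 + i \sqrt{13547}\right) + 161 = 250 + i \sqrt{13547}$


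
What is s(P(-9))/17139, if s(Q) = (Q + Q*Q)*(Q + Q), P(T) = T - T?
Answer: 0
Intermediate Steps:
P(T) = 0
s(Q) = 2*Q*(Q + Q²) (s(Q) = (Q + Q²)*(2*Q) = 2*Q*(Q + Q²))
s(P(-9))/17139 = (2*0²*(1 + 0))/17139 = (2*0*1)*(1/17139) = 0*(1/17139) = 0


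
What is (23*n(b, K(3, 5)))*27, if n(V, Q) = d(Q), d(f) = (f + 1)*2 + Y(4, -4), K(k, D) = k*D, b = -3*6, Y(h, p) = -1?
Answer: 19251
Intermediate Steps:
b = -18
K(k, D) = D*k
d(f) = 1 + 2*f (d(f) = (f + 1)*2 - 1 = (1 + f)*2 - 1 = (2 + 2*f) - 1 = 1 + 2*f)
n(V, Q) = 1 + 2*Q
(23*n(b, K(3, 5)))*27 = (23*(1 + 2*(5*3)))*27 = (23*(1 + 2*15))*27 = (23*(1 + 30))*27 = (23*31)*27 = 713*27 = 19251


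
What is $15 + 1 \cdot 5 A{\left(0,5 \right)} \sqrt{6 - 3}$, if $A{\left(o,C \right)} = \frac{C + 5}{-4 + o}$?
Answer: $15 - \frac{25 \sqrt{3}}{2} \approx -6.6506$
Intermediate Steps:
$A{\left(o,C \right)} = \frac{5 + C}{-4 + o}$
$15 + 1 \cdot 5 A{\left(0,5 \right)} \sqrt{6 - 3} = 15 + 1 \cdot 5 \frac{5 + 5}{-4 + 0} \sqrt{6 - 3} = 15 + 5 \frac{1}{-4} \cdot 10 \sqrt{3} = 15 + 5 \left(\left(- \frac{1}{4}\right) 10\right) \sqrt{3} = 15 + 5 \left(- \frac{5}{2}\right) \sqrt{3} = 15 - \frac{25 \sqrt{3}}{2}$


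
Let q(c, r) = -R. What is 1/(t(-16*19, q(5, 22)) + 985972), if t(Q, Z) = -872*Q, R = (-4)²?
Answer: 1/1251060 ≈ 7.9932e-7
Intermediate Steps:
R = 16
q(c, r) = -16 (q(c, r) = -1*16 = -16)
1/(t(-16*19, q(5, 22)) + 985972) = 1/(-(-13952)*19 + 985972) = 1/(-872*(-304) + 985972) = 1/(265088 + 985972) = 1/1251060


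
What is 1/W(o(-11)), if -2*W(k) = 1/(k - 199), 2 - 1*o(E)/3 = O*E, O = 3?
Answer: 188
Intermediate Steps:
o(E) = 6 - 9*E
W(k) = -1/(2*(-199 + k)) (W(k) = -1/(2*(k - 199)) = -1/(2*(-199 + k)))
1/W(o(-11)) = 1/(-1/(-398 + 2*(6 - 9*(-11)))) = 1/(-1/(-398 + 2*(6 + 99))) = 1/(-1/(-398 + 2*105)) = 1/(-1/(-398 + 210)) = 1/(-1/(-188)) = 1/(-1*(-1/188)) = 1/(1/188) = 188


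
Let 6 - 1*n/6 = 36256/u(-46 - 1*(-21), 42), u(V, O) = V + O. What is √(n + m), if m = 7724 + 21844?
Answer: 6*√134929/17 ≈ 129.64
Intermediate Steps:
u(V, O) = O + V
m = 29568
n = -216924/17 (n = 36 - 217536/(42 + (-46 - 1*(-21))) = 36 - 217536/(42 + (-46 + 21)) = 36 - 217536/(42 - 25) = 36 - 217536/17 = -216924/17 ≈ -12760.)
√(n + m) = √(-216924/17 + 29568) = √(285732/17) = 6*√134929/17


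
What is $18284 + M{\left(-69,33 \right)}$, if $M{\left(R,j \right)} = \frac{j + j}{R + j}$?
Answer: $\frac{109693}{6} \approx 18282.0$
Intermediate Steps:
$M{\left(R,j \right)} = \frac{2 j}{R + j}$
$18284 + M{\left(-69,33 \right)} = 18284 + 2 \cdot 33 \frac{1}{-69 + 33} = 18284 + 2 \cdot 33 \frac{1}{-36} = 18284 + 2 \cdot 33 \left(- \frac{1}{36}\right) = 18284 - \frac{11}{6} = \frac{109693}{6}$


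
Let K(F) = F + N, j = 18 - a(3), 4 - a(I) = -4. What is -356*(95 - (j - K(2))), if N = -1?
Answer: -30616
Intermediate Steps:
a(I) = 8 (a(I) = 4 - 1*(-4) = 4 + 4 = 8)
j = 10 (j = 18 - 1*8 = 18 - 8 = 10)
K(F) = -1 + F (K(F) = F - 1 = -1 + F)
-356*(95 - (j - K(2))) = -356*(95 - (10 - (-1 + 2))) = -356*(95 - (10 - 1*1)) = -356*(95 - (10 - 1)) = -356*(95 - 1*9) = -356*(95 - 9) = -356*86 = -30616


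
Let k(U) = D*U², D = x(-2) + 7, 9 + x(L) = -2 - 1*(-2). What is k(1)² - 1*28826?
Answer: -28822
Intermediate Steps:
x(L) = -9 (x(L) = -9 + (-2 - 1*(-2)) = -9 + (-2 + 2) = -9 + 0 = -9)
D = -2 (D = -9 + 7 = -2)
k(U) = -2*U²
k(1)² - 1*28826 = (-2*1²)² - 1*28826 = (-2*1)² - 28826 = (-2)² - 28826 = 4 - 28826 = -28822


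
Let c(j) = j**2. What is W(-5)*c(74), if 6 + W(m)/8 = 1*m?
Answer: -481888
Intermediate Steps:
W(m) = -48 + 8*m (W(m) = -48 + 8*(1*m) = -48 + 8*m)
W(-5)*c(74) = (-48 + 8*(-5))*74**2 = (-48 - 40)*5476 = -88*5476 = -481888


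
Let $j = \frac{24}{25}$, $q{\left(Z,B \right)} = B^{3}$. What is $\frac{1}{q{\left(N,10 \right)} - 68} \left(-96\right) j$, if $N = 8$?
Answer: $- \frac{576}{5825} \approx -0.098884$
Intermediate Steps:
$j = \frac{24}{25}$ ($j = 24 \cdot \frac{1}{25} = \frac{24}{25} \approx 0.96$)
$\frac{1}{q{\left(N,10 \right)} - 68} \left(-96\right) j = \frac{1}{10^{3} - 68} \left(-96\right) \frac{24}{25} = \frac{1}{1000 - 68} \left(-96\right) \frac{24}{25} = \frac{1}{932} \left(-96\right) \frac{24}{25} = \left(- \frac{24}{233}\right) \frac{24}{25} = - \frac{576}{5825}$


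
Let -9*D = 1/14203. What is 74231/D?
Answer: -9488726037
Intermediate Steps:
D = -1/127827 (D = -⅑/14203 = -⅑*1/14203 = -1/127827 ≈ -7.8231e-6)
74231/D = 74231/(-1/127827) = 74231*(-127827) = -9488726037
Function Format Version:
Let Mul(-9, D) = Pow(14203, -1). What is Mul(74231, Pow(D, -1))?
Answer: -9488726037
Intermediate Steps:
D = Rational(-1, 127827) (D = Mul(Rational(-1, 9), Pow(14203, -1)) = Mul(Rational(-1, 9), Rational(1, 14203)) = Rational(-1, 127827) ≈ -7.8231e-6)
Mul(74231, Pow(D, -1)) = Mul(74231, Pow(Rational(-1, 127827), -1)) = Mul(74231, -127827) = -9488726037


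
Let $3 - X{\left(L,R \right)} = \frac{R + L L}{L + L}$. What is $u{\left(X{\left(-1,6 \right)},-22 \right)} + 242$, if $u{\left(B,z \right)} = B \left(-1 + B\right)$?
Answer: $\frac{1111}{4} \approx 277.75$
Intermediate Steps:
$X{\left(L,R \right)} = 3 - \frac{R + L^{2}}{2 L}$ ($X{\left(L,R \right)} = 3 - \frac{R + L L}{L + L} = 3 - \frac{R + L^{2}}{2 L}$)
$u{\left(X{\left(-1,6 \right)},-22 \right)} + 242 = \left(3 - - \frac{1}{2} - \frac{3}{-1}\right) \left(-1 - \left(- \frac{7}{2} - 3\right)\right) + 242 = \left(3 + \frac{1}{2} - 3 \left(-1\right)\right) \left(-1 + \left(3 + \frac{1}{2} - 3 \left(-1\right)\right)\right) + 242 = \left(3 + \frac{1}{2} + 3\right) \left(-1 + \left(3 + \frac{1}{2} + 3\right)\right) + 242 = \frac{13 \left(-1 + \frac{13}{2}\right)}{2} + 242 = \frac{13}{2} \cdot \frac{11}{2} + 242 = \frac{143}{4} + 242 = \frac{1111}{4}$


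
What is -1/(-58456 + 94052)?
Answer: -1/35596 ≈ -2.8093e-5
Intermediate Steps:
-1/(-58456 + 94052) = -1/35596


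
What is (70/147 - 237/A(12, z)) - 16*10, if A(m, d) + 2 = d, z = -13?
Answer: -15091/105 ≈ -143.72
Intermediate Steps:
A(m, d) = -2 + d
(70/147 - 237/A(12, z)) - 16*10 = (70/147 - 237/(-2 - 13)) - 16*10 = (70*(1/147) - 237/(-15)) - 160 = (10/21 - 237*(-1/15)) - 160 = (10/21 + 79/5) - 160 = 1709/105 - 160 = -15091/105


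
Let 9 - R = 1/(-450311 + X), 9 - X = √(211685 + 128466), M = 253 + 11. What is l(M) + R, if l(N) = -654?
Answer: -130787649978883/202771551053 - √340151/202771551053 ≈ -645.00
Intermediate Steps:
M = 264
X = 9 - √340151 (X = 9 - √(211685 + 128466) = 9 - √340151 ≈ -574.22)
R = 9 - 1/(-450302 - √340151) (R = 9 - 1/(-450311 + (9 - √340151)) = 9 - 1/(-450302 - √340151) ≈ 9.0000)
l(M) + R = -654 + (1824944409779/202771551053 - √340151/202771551053) = -130787649978883/202771551053 - √340151/202771551053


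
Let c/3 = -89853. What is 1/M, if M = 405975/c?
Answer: -89853/135325 ≈ -0.66398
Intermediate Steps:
c = -269559 (c = 3*(-89853) = -269559)
M = -135325/89853 (M = 405975/(-269559) = 405975*(-1/269559) = -135325/89853 ≈ -1.5061)
1/M = 1/(-135325/89853) = -89853/135325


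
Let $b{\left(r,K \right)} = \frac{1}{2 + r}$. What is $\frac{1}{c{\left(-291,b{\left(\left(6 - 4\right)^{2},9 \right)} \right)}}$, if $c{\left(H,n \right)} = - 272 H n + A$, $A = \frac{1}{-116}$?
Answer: $\frac{116}{1530271} \approx 7.5804 \cdot 10^{-5}$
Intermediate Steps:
$A = - \frac{1}{116} \approx -0.0086207$
$c{\left(H,n \right)} = - \frac{1}{116} - 272 H n$ ($c{\left(H,n \right)} = - 272 H n - \frac{1}{116} = - \frac{1}{116} - 272 H n$)
$\frac{1}{c{\left(-291,b{\left(\left(6 - 4\right)^{2},9 \right)} \right)}} = \frac{1}{- \frac{1}{116} - - \frac{79152}{2 + \left(6 - 4\right)^{2}}} = \frac{1}{- \frac{1}{116} - - \frac{79152}{2 + 2^{2}}} = \frac{1}{- \frac{1}{116} - - \frac{79152}{2 + 4}} = \frac{1}{- \frac{1}{116} - - \frac{79152}{6}} = \frac{1}{- \frac{1}{116} - \left(-79152\right) \frac{1}{6}} = \frac{1}{- \frac{1}{116} + 13192} = \frac{1}{\frac{1530271}{116}} = \frac{116}{1530271}$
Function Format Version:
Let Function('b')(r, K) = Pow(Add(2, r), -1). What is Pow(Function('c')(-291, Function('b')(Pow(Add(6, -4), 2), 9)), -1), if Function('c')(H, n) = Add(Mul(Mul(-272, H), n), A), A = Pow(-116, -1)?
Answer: Rational(116, 1530271) ≈ 7.5804e-5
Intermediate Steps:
A = Rational(-1, 116) ≈ -0.0086207
Function('c')(H, n) = Add(Rational(-1, 116), Mul(-272, H, n)) (Function('c')(H, n) = Add(Mul(Mul(-272, H), n), Rational(-1, 116)) = Add(Mul(-272, H, n), Rational(-1, 116)) = Add(Rational(-1, 116), Mul(-272, H, n)))
Pow(Function('c')(-291, Function('b')(Pow(Add(6, -4), 2), 9)), -1) = Pow(Add(Rational(-1, 116), Mul(-272, -291, Pow(Add(2, Pow(Add(6, -4), 2)), -1))), -1) = Pow(Add(Rational(-1, 116), Mul(-272, -291, Pow(Add(2, Pow(2, 2)), -1))), -1) = Pow(Add(Rational(-1, 116), Mul(-272, -291, Pow(Add(2, 4), -1))), -1) = Pow(Add(Rational(-1, 116), Mul(-272, -291, Pow(6, -1))), -1) = Pow(Add(Rational(-1, 116), Mul(-272, -291, Rational(1, 6))), -1) = Pow(Add(Rational(-1, 116), 13192), -1) = Pow(Rational(1530271, 116), -1) = Rational(116, 1530271)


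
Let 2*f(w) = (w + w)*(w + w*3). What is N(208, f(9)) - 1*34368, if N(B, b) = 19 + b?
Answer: -34025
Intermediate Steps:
f(w) = 4*w² (f(w) = ((w + w)*(w + w*3))/2 = ((2*w)*(w + 3*w))/2 = ((2*w)*(4*w))/2 = (8*w²)/2 = 4*w²)
N(208, f(9)) - 1*34368 = (19 + 4*9²) - 1*34368 = (19 + 4*81) - 34368 = (19 + 324) - 34368 = 343 - 34368 = -34025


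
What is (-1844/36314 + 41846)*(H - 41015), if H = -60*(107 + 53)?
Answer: -38457120093500/18157 ≈ -2.1180e+9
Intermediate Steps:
H = -9600 (H = -60*160 = -9600)
(-1844/36314 + 41846)*(H - 41015) = (-1844/36314 + 41846)*(-9600 - 41015) = (-1844*1/36314 + 41846)*(-50615) = (-922/18157 + 41846)*(-50615) = (759796900/18157)*(-50615) = -38457120093500/18157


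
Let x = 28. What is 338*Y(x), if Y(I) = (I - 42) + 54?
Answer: 13520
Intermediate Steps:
Y(I) = 12 + I (Y(I) = (-42 + I) + 54 = 12 + I)
338*Y(x) = 338*(12 + 28) = 338*40 = 13520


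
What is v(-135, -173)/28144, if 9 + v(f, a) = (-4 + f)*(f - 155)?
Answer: 40301/28144 ≈ 1.4320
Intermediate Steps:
v(f, a) = -9 + (-155 + f)*(-4 + f) (v(f, a) = -9 + (-4 + f)*(f - 155) = -9 + (-4 + f)*(-155 + f) = -9 + (-155 + f)*(-4 + f))
v(-135, -173)/28144 = (611 + (-135)**2 - 159*(-135))/28144 = (611 + 18225 + 21465)*(1/28144) = 40301*(1/28144) = 40301/28144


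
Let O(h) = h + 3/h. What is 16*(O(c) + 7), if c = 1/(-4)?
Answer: -84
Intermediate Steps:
c = -¼ ≈ -0.25000
16*(O(c) + 7) = 16*((-¼ + 3/(-¼)) + 7) = 16*((-¼ + 3*(-4)) + 7) = 16*((-¼ - 12) + 7) = 16*(-49/4 + 7) = 16*(-21/4) = -84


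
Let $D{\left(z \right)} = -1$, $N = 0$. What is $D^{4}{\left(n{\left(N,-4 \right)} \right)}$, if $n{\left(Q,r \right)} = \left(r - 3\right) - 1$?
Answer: $1$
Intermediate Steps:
$n{\left(Q,r \right)} = -4 + r$ ($n{\left(Q,r \right)} = \left(-3 + r\right) - 1 = -4 + r$)
$D^{4}{\left(n{\left(N,-4 \right)} \right)} = \left(-1\right)^{4} = 1$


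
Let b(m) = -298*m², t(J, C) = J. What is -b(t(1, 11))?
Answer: 298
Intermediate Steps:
-b(t(1, 11)) = -(-298)*1² = -(-298) = -1*(-298) = 298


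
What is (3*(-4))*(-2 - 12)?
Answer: 168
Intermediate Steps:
(3*(-4))*(-2 - 12) = -12*(-14) = 168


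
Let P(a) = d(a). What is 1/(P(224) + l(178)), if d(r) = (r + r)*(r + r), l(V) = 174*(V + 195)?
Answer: 1/265606 ≈ 3.7650e-6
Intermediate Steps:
l(V) = 33930 + 174*V (l(V) = 174*(195 + V) = 33930 + 174*V)
d(r) = 4*r**2 (d(r) = (2*r)*(2*r) = 4*r**2)
P(a) = 4*a**2
1/(P(224) + l(178)) = 1/(4*224**2 + (33930 + 174*178)) = 1/(4*50176 + (33930 + 30972)) = 1/(200704 + 64902) = 1/265606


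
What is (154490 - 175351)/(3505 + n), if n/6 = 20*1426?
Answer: -20861/174625 ≈ -0.11946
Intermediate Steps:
n = 171120 (n = 6*(20*1426) = 6*28520 = 171120)
(154490 - 175351)/(3505 + n) = (154490 - 175351)/(3505 + 171120) = -20861/174625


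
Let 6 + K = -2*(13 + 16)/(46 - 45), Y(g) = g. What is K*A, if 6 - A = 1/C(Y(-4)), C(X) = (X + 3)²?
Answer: -320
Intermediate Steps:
C(X) = (3 + X)²
K = -64 (K = -6 - 2*(13 + 16)/(46 - 45) = -6 - 58/1 = -6 - 58 = -64)
A = 5 (A = 6 - 1/((3 - 4)²) = 6 - 1/((-1)²) = 6 - 1/1 = 6 - 1*1 = 6 - 1 = 5)
K*A = -64*5 = -320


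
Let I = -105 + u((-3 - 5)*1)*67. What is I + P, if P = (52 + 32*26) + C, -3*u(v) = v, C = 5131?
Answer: 18266/3 ≈ 6088.7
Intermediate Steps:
u(v) = -v/3
I = 221/3 (I = -105 - (-3 - 5)/3*67 = -105 - (-8)/3*67 = -105 - 1/3*(-8)*67 = -105 + (8/3)*67 = -105 + 536/3 = 221/3 ≈ 73.667)
P = 6015 (P = (52 + 32*26) + 5131 = (52 + 832) + 5131 = 884 + 5131 = 6015)
I + P = 221/3 + 6015 = 18266/3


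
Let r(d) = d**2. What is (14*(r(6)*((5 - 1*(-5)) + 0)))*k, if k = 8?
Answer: 40320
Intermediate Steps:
(14*(r(6)*((5 - 1*(-5)) + 0)))*k = (14*(6**2*((5 - 1*(-5)) + 0)))*8 = (14*(36*((5 + 5) + 0)))*8 = (14*(36*(10 + 0)))*8 = (14*(36*10))*8 = (14*360)*8 = 5040*8 = 40320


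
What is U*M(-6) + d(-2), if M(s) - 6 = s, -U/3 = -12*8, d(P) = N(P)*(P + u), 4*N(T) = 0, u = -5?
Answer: 0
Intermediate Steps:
N(T) = 0 (N(T) = (1/4)*0 = 0)
d(P) = 0 (d(P) = 0*(P - 5) = 0*(-5 + P) = 0)
U = 288 (U = -(-36)*8 = -3*(-96) = 288)
M(s) = 6 + s
U*M(-6) + d(-2) = 288*(6 - 6) + 0 = 288*0 + 0 = 0 + 0 = 0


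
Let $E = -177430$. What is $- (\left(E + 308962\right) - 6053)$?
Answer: $-125479$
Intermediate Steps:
$- (\left(E + 308962\right) - 6053) = - (\left(-177430 + 308962\right) - 6053) = - (131532 - 6053) = \left(-1\right) 125479 = -125479$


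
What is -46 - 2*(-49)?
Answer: 52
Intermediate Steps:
-46 - 2*(-49) = -46 + 98 = 52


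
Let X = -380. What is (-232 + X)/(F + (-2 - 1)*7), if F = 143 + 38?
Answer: -153/40 ≈ -3.8250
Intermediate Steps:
F = 181
(-232 + X)/(F + (-2 - 1)*7) = (-232 - 380)/(181 + (-2 - 1)*7) = -612/(181 - 3*7) = -612/(181 - 21) = -612/160 = -612*1/160 = -153/40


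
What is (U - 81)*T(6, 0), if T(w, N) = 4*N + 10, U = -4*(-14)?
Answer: -250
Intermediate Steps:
U = 56
T(w, N) = 10 + 4*N
(U - 81)*T(6, 0) = (56 - 81)*(10 + 4*0) = -25*(10 + 0) = -25*10 = -250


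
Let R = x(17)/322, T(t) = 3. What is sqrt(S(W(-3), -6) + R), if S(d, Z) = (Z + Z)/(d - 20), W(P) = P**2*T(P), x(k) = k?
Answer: I*sqrt(172270)/322 ≈ 1.289*I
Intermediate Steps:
W(P) = 3*P**2 (W(P) = P**2*3 = 3*P**2)
R = 17/322 ≈ 0.052795
S(d, Z) = 2*Z/(-20 + d) (S(d, Z) = (2*Z)/(-20 + d) = 2*Z/(-20 + d))
sqrt(S(W(-3), -6) + R) = sqrt(2*(-6)/(-20 + 3*(-3)**2) + 17/322) = sqrt(2*(-6)/(-20 + 3*9) + 17/322) = sqrt(2*(-6)/(-20 + 27) + 17/322) = sqrt(2*(-6)/7 + 17/322) = sqrt(2*(-6)*(1/7) + 17/322) = sqrt(-12/7 + 17/322) = sqrt(-535/322) = I*sqrt(172270)/322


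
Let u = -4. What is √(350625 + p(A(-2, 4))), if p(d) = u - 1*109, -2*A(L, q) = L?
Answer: 4*√21907 ≈ 592.04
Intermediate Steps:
A(L, q) = -L/2
p(d) = -113 (p(d) = -4 - 1*109 = -4 - 109 = -113)
√(350625 + p(A(-2, 4))) = √(350625 - 113) = √350512 = 4*√21907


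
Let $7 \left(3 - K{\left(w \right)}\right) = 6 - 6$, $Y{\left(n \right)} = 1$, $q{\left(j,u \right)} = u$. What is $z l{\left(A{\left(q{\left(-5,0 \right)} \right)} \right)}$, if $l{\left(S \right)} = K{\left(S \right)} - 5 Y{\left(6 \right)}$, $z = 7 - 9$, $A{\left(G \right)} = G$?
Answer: $4$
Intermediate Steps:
$K{\left(w \right)} = 3$ ($K{\left(w \right)} = 3 - \frac{6 - 6}{7} = 3 - 0 = 3 + 0 = 3$)
$z = -2$ ($z = 7 - 9 = -2$)
$l{\left(S \right)} = -2$ ($l{\left(S \right)} = 3 - 5 = -2$)
$z l{\left(A{\left(q{\left(-5,0 \right)} \right)} \right)} = \left(-2\right) \left(-2\right) = 4$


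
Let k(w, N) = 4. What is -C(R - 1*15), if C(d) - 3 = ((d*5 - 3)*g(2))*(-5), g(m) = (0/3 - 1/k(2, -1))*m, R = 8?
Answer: 92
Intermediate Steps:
g(m) = -m/4 (g(m) = (0/3 - 1/4)*m = (0*(1/3) - 1*1/4)*m = (0 - 1/4)*m = -m/4)
C(d) = -9/2 + 25*d/2 (C(d) = 3 + ((d*5 - 3)*(-1/4*2))*(-5) = 3 + ((5*d - 3)*(-1/2))*(-5) = 3 + ((-3 + 5*d)*(-1/2))*(-5) = 3 + (3/2 - 5*d/2)*(-5) = 3 + (-15/2 + 25*d/2) = -9/2 + 25*d/2)
-C(R - 1*15) = -(-9/2 + 25*(8 - 1*15)/2) = -(-9/2 + 25*(8 - 15)/2) = -(-9/2 + (25/2)*(-7)) = -(-9/2 - 175/2) = -1*(-92) = 92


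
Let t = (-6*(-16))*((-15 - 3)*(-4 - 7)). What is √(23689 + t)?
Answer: √42697 ≈ 206.63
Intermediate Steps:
t = 19008 (t = 96*(-18*(-11)) = 96*198 = 19008)
√(23689 + t) = √(23689 + 19008) = √42697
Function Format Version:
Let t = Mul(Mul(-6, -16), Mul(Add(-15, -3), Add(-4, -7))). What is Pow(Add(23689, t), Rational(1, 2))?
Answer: Pow(42697, Rational(1, 2)) ≈ 206.63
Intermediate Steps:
t = 19008 (t = Mul(96, Mul(-18, -11)) = Mul(96, 198) = 19008)
Pow(Add(23689, t), Rational(1, 2)) = Pow(Add(23689, 19008), Rational(1, 2)) = Pow(42697, Rational(1, 2))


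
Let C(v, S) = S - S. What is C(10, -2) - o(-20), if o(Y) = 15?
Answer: -15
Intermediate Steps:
C(v, S) = 0
C(10, -2) - o(-20) = 0 - 1*15 = 0 - 15 = -15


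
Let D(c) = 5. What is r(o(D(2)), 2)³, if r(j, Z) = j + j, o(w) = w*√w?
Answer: 5000*√5 ≈ 11180.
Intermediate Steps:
o(w) = w^(3/2)
r(j, Z) = 2*j
r(o(D(2)), 2)³ = (2*5^(3/2))³ = (2*(5*√5))³ = (10*√5)³ = 5000*√5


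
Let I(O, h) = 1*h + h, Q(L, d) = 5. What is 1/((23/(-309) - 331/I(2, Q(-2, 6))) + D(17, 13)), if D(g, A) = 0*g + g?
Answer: -3090/49979 ≈ -0.061826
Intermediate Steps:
D(g, A) = g (D(g, A) = 0 + g = g)
I(O, h) = 2*h (I(O, h) = h + h = 2*h)
1/((23/(-309) - 331/I(2, Q(-2, 6))) + D(17, 13)) = 1/((23/(-309) - 331/(2*5)) + 17) = 1/((23*(-1/309) - 331/10) + 17) = 1/((-23/309 - 331*1/10) + 17) = 1/((-23/309 - 331/10) + 17) = 1/(-102509/3090 + 17) = 1/(-49979/3090) = -3090/49979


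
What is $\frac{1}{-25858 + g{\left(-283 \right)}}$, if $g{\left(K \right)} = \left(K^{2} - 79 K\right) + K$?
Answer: $\frac{1}{76305} \approx 1.3105 \cdot 10^{-5}$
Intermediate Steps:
$g{\left(K \right)} = K^{2} - 78 K$
$\frac{1}{-25858 + g{\left(-283 \right)}} = \frac{1}{-25858 - 283 \left(-78 - 283\right)} = \frac{1}{-25858 - -102163} = \frac{1}{-25858 + 102163} = \frac{1}{76305}$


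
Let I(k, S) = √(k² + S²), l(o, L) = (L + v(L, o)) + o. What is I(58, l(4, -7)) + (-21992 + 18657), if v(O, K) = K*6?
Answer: -3335 + √3805 ≈ -3273.3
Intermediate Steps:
v(O, K) = 6*K
l(o, L) = L + 7*o (l(o, L) = (L + 6*o) + o = L + 7*o)
I(k, S) = √(S² + k²)
I(58, l(4, -7)) + (-21992 + 18657) = √((-7 + 7*4)² + 58²) + (-21992 + 18657) = √((-7 + 28)² + 3364) - 3335 = √(21² + 3364) - 3335 = √(441 + 3364) - 3335 = √3805 - 3335 = -3335 + √3805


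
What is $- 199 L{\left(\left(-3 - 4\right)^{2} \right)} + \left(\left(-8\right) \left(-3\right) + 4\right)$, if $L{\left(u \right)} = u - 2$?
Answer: $-9325$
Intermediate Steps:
$L{\left(u \right)} = -2 + u$
$- 199 L{\left(\left(-3 - 4\right)^{2} \right)} + \left(\left(-8\right) \left(-3\right) + 4\right) = - 199 \left(-2 + \left(-3 - 4\right)^{2}\right) + \left(\left(-8\right) \left(-3\right) + 4\right) = - 199 \left(-2 + \left(-7\right)^{2}\right) + \left(24 + 4\right) = - 199 \left(-2 + 49\right) + 28 = \left(-199\right) 47 + 28 = -9353 + 28 = -9325$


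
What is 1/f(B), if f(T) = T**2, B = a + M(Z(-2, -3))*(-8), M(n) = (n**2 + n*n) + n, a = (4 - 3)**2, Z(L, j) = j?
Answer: 1/14161 ≈ 7.0616e-5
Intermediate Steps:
a = 1 (a = 1**2 = 1)
M(n) = n + 2*n**2 (M(n) = (n**2 + n**2) + n = 2*n**2 + n = n + 2*n**2)
B = -119 (B = 1 - 3*(1 + 2*(-3))*(-8) = 1 - 3*(1 - 6)*(-8) = 1 - 3*(-5)*(-8) = 1 + 15*(-8) = 1 - 120 = -119)
1/f(B) = 1/((-119)**2) = 1/14161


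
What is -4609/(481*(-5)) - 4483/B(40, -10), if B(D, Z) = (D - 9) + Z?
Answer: -10684826/50505 ≈ -211.56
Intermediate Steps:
B(D, Z) = -9 + D + Z (B(D, Z) = (-9 + D) + Z = -9 + D + Z)
-4609/(481*(-5)) - 4483/B(40, -10) = -4609/(481*(-5)) - 4483/(-9 + 40 - 10) = -4609/(-2405) - 4483/21 = -4609*(-1/2405) - 4483*1/21 = 4609/2405 - 4483/21 = -10684826/50505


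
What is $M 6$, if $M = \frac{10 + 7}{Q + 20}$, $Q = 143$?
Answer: $\frac{102}{163} \approx 0.62577$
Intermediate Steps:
$M = \frac{17}{163}$ ($M = \frac{10 + 7}{143 + 20} = \frac{17}{163} \approx 0.10429$)
$M 6 = \frac{17}{163} \cdot 6 = \frac{102}{163}$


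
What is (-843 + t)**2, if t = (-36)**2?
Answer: 205209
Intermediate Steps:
t = 1296
(-843 + t)**2 = (-843 + 1296)**2 = 453**2 = 205209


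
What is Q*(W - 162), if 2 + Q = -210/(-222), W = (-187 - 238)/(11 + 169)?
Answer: 76921/444 ≈ 173.25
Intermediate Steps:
W = -85/36 (W = -425/180 = -425*1/180 = -85/36 ≈ -2.3611)
Q = -39/37 (Q = -2 - 210/(-222) = -2 - 210*(-1/222) = -2 + 35/37 = -39/37 ≈ -1.0541)
Q*(W - 162) = -39*(-85/36 - 162)/37 = -39/37*(-5917/36) = 76921/444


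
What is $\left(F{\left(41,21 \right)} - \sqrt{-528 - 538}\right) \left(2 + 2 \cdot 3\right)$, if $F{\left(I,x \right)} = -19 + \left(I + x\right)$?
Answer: $344 - 8 i \sqrt{1066} \approx 344.0 - 261.2 i$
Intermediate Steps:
$F{\left(I,x \right)} = -19 + I + x$
$\left(F{\left(41,21 \right)} - \sqrt{-528 - 538}\right) \left(2 + 2 \cdot 3\right) = \left(\left(-19 + 41 + 21\right) - \sqrt{-528 - 538}\right) \left(2 + 2 \cdot 3\right) = \left(43 - \sqrt{-1066}\right) \left(2 + 6\right) = \left(43 - i \sqrt{1066}\right) 8 = 344 - 8 i \sqrt{1066}$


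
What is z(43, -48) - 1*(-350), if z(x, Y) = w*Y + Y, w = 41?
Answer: -1666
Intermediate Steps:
z(x, Y) = 42*Y (z(x, Y) = 41*Y + Y = 42*Y)
z(43, -48) - 1*(-350) = 42*(-48) - 1*(-350) = -2016 + 350 = -1666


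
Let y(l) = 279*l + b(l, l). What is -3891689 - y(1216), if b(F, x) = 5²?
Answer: -4230978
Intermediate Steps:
b(F, x) = 25
y(l) = 25 + 279*l (y(l) = 279*l + 25 = 25 + 279*l)
-3891689 - y(1216) = -3891689 - (25 + 279*1216) = -3891689 - (25 + 339264) = -3891689 - 1*339289 = -3891689 - 339289 = -4230978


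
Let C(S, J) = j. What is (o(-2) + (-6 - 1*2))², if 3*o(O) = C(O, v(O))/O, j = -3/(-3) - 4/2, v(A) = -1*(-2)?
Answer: 2209/36 ≈ 61.361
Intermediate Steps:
v(A) = 2
j = -1 (j = -3*(-⅓) - 4*½ = 1 - 2 = -1)
C(S, J) = -1
o(O) = -1/(3*O) (o(O) = (-1/O)/3 = -1/(3*O))
(o(-2) + (-6 - 1*2))² = (-⅓/(-2) + (-6 - 1*2))² = (-⅓*(-½) + (-6 - 2))² = (⅙ - 8)² = (-47/6)² = 2209/36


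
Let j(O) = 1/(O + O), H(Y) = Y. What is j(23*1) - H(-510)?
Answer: 23461/46 ≈ 510.02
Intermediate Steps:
j(O) = 1/(2*O)
j(23*1) - H(-510) = 1/(2*((23*1))) - 1*(-510) = (1/2)/23 + 510 = (1/2)*(1/23) + 510 = 1/46 + 510 = 23461/46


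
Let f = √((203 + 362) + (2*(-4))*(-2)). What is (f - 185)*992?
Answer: -183520 + 992*√581 ≈ -1.5961e+5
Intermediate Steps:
f = √581 (f = √(565 - 8*(-2)) = √(565 + 16) = √581 ≈ 24.104)
(f - 185)*992 = (√581 - 185)*992 = (-185 + √581)*992 = -183520 + 992*√581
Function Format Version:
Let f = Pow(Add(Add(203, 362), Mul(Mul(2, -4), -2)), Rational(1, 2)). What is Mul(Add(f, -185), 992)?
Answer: Add(-183520, Mul(992, Pow(581, Rational(1, 2)))) ≈ -1.5961e+5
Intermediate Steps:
f = Pow(581, Rational(1, 2)) (f = Pow(Add(565, Mul(-8, -2)), Rational(1, 2)) = Pow(Add(565, 16), Rational(1, 2)) = Pow(581, Rational(1, 2)) ≈ 24.104)
Mul(Add(f, -185), 992) = Mul(Add(Pow(581, Rational(1, 2)), -185), 992) = Mul(Add(-185, Pow(581, Rational(1, 2))), 992) = Add(-183520, Mul(992, Pow(581, Rational(1, 2))))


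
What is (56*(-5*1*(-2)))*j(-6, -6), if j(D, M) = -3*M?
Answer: 10080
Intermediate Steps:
(56*(-5*1*(-2)))*j(-6, -6) = (56*(-5*1*(-2)))*(-3*(-6)) = (56*(-5*(-2)))*18 = (56*10)*18 = 560*18 = 10080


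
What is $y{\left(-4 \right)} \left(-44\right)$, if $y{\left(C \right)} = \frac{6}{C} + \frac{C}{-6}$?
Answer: $\frac{110}{3} \approx 36.667$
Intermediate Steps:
$y{\left(C \right)} = \frac{6}{C} - \frac{C}{6}$ ($y{\left(C \right)} = \frac{6}{C} + C \left(- \frac{1}{6}\right) = \frac{6}{C} - \frac{C}{6}$)
$y{\left(-4 \right)} \left(-44\right) = \left(\frac{6}{-4} - - \frac{2}{3}\right) \left(-44\right) = \left(6 \left(- \frac{1}{4}\right) + \frac{2}{3}\right) \left(-44\right) = \left(- \frac{3}{2} + \frac{2}{3}\right) \left(-44\right) = \left(- \frac{5}{6}\right) \left(-44\right) = \frac{110}{3}$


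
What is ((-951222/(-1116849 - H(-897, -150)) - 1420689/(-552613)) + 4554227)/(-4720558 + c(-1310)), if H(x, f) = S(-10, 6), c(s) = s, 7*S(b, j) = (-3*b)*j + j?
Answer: -3279349307875785827/3400059531693735306 ≈ -0.96450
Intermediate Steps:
S(b, j) = j/7 - 3*b*j/7 (S(b, j) = ((-3*b)*j + j)/7 = (-3*b*j + j)/7 = (j - 3*b*j)/7 = j/7 - 3*b*j/7)
H(x, f) = 186/7 (H(x, f) = (⅐)*6*(1 - 3*(-10)) = (⅐)*6*(1 + 30) = (⅐)*6*31 = 186/7)
((-951222/(-1116849 - H(-897, -150)) - 1420689/(-552613)) + 4554227)/(-4720558 + c(-1310)) = ((-951222/(-1116849 - 1*186/7) - 1420689/(-552613)) + 4554227)/(-4720558 - 1310) = ((-951222/(-1116849 - 186/7) - 1420689*(-1/552613)) + 4554227)/(-4721868) = ((-951222/(-7818129/7) + 1420689/552613) + 4554227)*(-1/4721868) = ((-951222*(-7/7818129) + 1420689/552613) + 4554227)*(-1/4721868) = ((2219518/2606043 + 1420689/552613) + 4554227)*(-1/4721868) = (4928911124161/1440133240359 + 4554227)*(-1/4721868) = (6558698615751571654/1440133240359)*(-1/4721868) = -3279349307875785827/3400059531693735306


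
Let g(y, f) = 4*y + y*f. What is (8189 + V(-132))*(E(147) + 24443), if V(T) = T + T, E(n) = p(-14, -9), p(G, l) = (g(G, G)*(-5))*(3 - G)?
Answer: 99403275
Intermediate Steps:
g(y, f) = 4*y + f*y
p(G, l) = -5*G*(3 - G)*(4 + G) (p(G, l) = ((G*(4 + G))*(-5))*(3 - G) = (-5*G*(4 + G))*(3 - G) = -5*G*(3 - G)*(4 + G))
E(n) = -11900 (E(n) = 5*(-14)*(-3 - 14)*(4 - 14) = 5*(-14)*(-17)*(-10) = -11900)
V(T) = 2*T
(8189 + V(-132))*(E(147) + 24443) = (8189 + 2*(-132))*(-11900 + 24443) = (8189 - 264)*12543 = 7925*12543 = 99403275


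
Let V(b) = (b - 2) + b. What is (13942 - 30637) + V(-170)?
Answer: -17037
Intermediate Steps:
V(b) = -2 + 2*b (V(b) = (-2 + b) + b = -2 + 2*b)
(13942 - 30637) + V(-170) = (13942 - 30637) + (-2 + 2*(-170)) = -16695 + (-2 - 340) = -16695 - 342 = -17037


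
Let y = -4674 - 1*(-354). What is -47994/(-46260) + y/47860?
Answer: 17476247/18450030 ≈ 0.94722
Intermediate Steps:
y = -4320 (y = -4674 + 354 = -4320)
-47994/(-46260) + y/47860 = -47994/(-46260) - 4320/47860 = -47994*(-1/46260) - 4320*1/47860 = 7999/7710 - 216/2393 = 17476247/18450030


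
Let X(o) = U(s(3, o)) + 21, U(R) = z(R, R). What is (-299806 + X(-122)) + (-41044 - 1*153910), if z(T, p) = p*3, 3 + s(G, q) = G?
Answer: -494739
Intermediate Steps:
s(G, q) = -3 + G
z(T, p) = 3*p
U(R) = 3*R
X(o) = 21 (X(o) = 3*(-3 + 3) + 21 = 3*0 + 21 = 0 + 21 = 21)
(-299806 + X(-122)) + (-41044 - 1*153910) = (-299806 + 21) + (-41044 - 1*153910) = -299785 + (-41044 - 153910) = -299785 - 194954 = -494739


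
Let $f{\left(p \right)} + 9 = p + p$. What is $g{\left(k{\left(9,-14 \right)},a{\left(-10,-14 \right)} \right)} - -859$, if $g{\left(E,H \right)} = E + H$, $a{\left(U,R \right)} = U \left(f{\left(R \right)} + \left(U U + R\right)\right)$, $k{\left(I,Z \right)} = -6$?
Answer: $363$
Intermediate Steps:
$f{\left(p \right)} = -9 + 2 p$ ($f{\left(p \right)} = -9 + \left(p + p\right) = -9 + 2 p$)
$a{\left(U,R \right)} = U \left(-9 + U^{2} + 3 R\right)$ ($a{\left(U,R \right)} = U \left(\left(-9 + 2 R\right) + \left(U U + R\right)\right) = U \left(\left(-9 + 2 R\right) + \left(U^{2} + R\right)\right) = U \left(\left(-9 + 2 R\right) + \left(R + U^{2}\right)\right) = U \left(-9 + U^{2} + 3 R\right)$)
$g{\left(k{\left(9,-14 \right)},a{\left(-10,-14 \right)} \right)} - -859 = \left(-6 - 10 \left(-9 + \left(-10\right)^{2} + 3 \left(-14\right)\right)\right) - -859 = \left(-6 - 10 \left(-9 + 100 - 42\right)\right) + 859 = \left(-6 - 490\right) + 859 = -496 + 859 = 363$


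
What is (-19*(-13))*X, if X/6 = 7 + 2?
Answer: 13338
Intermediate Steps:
X = 54 (X = 6*(7 + 2) = 6*9 = 54)
(-19*(-13))*X = -19*(-13)*54 = 247*54 = 13338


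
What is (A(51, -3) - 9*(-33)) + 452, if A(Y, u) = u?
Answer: 746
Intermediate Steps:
(A(51, -3) - 9*(-33)) + 452 = (-3 - 9*(-33)) + 452 = (-3 + 297) + 452 = 294 + 452 = 746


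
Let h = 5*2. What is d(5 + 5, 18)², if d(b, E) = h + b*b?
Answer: 12100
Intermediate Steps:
h = 10
d(b, E) = 10 + b² (d(b, E) = 10 + b*b = 10 + b²)
d(5 + 5, 18)² = (10 + (5 + 5)²)² = (10 + 10²)² = (10 + 100)² = 110² = 12100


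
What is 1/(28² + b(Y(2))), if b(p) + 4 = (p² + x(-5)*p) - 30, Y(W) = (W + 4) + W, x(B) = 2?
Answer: 1/830 ≈ 0.0012048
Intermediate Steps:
Y(W) = 4 + 2*W (Y(W) = (4 + W) + W = 4 + 2*W)
b(p) = -34 + p² + 2*p (b(p) = -4 + ((p² + 2*p) - 30) = -4 + (-30 + p² + 2*p) = -34 + p² + 2*p)
1/(28² + b(Y(2))) = 1/(28² + (-34 + (4 + 2*2)² + 2*(4 + 2*2))) = 1/(784 + (-34 + (4 + 4)² + 2*(4 + 4))) = 1/(784 + (-34 + 8² + 2*8)) = 1/(784 + (-34 + 64 + 16)) = 1/(784 + 46) = 1/830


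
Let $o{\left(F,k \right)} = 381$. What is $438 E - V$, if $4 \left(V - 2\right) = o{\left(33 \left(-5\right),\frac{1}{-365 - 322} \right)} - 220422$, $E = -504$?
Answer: $- \frac{662975}{4} \approx -1.6574 \cdot 10^{5}$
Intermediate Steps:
$V = - \frac{220033}{4}$ ($V = 2 + \frac{381 - 220422}{4} = 2 + \frac{1}{4} \left(-220041\right) = 2 - \frac{220041}{4} = - \frac{220033}{4} \approx -55008.0$)
$438 E - V = 438 \left(-504\right) - - \frac{220033}{4} = -220752 + \frac{220033}{4} = - \frac{662975}{4}$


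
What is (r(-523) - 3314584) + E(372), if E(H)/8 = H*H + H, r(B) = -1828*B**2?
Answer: -502215548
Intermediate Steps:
E(H) = 8*H + 8*H**2 (E(H) = 8*(H*H + H) = 8*(H**2 + H) = 8*(H + H**2) = 8*H + 8*H**2)
(r(-523) - 3314584) + E(372) = (-1828*(-523)**2 - 3314584) + 8*372*(1 + 372) = (-1828*273529 - 3314584) + 8*372*373 = (-500011012 - 3314584) + 1110048 = -503325596 + 1110048 = -502215548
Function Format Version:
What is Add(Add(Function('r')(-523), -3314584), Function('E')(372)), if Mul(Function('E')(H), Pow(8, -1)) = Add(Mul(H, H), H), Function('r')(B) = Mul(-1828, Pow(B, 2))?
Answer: -502215548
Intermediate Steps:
Function('E')(H) = Add(Mul(8, H), Mul(8, Pow(H, 2))) (Function('E')(H) = Mul(8, Add(Mul(H, H), H)) = Mul(8, Add(Pow(H, 2), H)) = Mul(8, Add(H, Pow(H, 2))) = Add(Mul(8, H), Mul(8, Pow(H, 2))))
Add(Add(Function('r')(-523), -3314584), Function('E')(372)) = Add(Add(Mul(-1828, Pow(-523, 2)), -3314584), Mul(8, 372, Add(1, 372))) = Add(Add(Mul(-1828, 273529), -3314584), Mul(8, 372, 373)) = Add(Add(-500011012, -3314584), 1110048) = Add(-503325596, 1110048) = -502215548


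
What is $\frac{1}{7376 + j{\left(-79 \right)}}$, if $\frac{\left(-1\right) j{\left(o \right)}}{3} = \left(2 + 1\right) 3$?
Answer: $\frac{1}{7349} \approx 0.00013607$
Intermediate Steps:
$j{\left(o \right)} = -27$ ($j{\left(o \right)} = - 3 \left(2 + 1\right) 3 = - 3 \cdot 3 \cdot 3 = \left(-3\right) 9 = -27$)
$\frac{1}{7376 + j{\left(-79 \right)}} = \frac{1}{7376 - 27} = \frac{1}{7349}$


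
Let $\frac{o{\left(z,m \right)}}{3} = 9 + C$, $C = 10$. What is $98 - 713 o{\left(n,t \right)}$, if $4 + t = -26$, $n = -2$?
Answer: $-40543$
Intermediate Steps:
$t = -30$ ($t = -4 - 26 = -30$)
$o{\left(z,m \right)} = 57$ ($o{\left(z,m \right)} = 3 \left(9 + 10\right) = 3 \cdot 19 = 57$)
$98 - 713 o{\left(n,t \right)} = 98 - 40641 = -40543$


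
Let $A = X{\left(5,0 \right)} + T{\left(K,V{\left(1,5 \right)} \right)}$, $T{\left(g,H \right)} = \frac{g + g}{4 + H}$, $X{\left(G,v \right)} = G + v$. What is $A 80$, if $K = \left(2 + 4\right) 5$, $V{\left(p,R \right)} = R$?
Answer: $\frac{2800}{3} \approx 933.33$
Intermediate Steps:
$K = 30$ ($K = 6 \cdot 5 = 30$)
$T{\left(g,H \right)} = \frac{2 g}{4 + H}$
$A = \frac{35}{3}$ ($A = \left(5 + 0\right) + 2 \cdot 30 \frac{1}{4 + 5} = 5 + 2 \cdot 30 \cdot \frac{1}{9} = 5 + \frac{20}{3} = \frac{35}{3} \approx 11.667$)
$A 80 = \frac{35}{3} \cdot 80 = \frac{2800}{3}$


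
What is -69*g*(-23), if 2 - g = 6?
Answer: -6348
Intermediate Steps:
g = -4 (g = 2 - 1*6 = 2 - 6 = -4)
-69*g*(-23) = -69*(-4)*(-23) = 276*(-23) = -6348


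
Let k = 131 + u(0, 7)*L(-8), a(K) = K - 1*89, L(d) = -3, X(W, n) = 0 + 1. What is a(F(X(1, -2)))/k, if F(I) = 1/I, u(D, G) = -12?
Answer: -88/167 ≈ -0.52695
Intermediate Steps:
X(W, n) = 1
a(K) = -89 + K (a(K) = K - 89 = -89 + K)
k = 167 (k = 131 - 12*(-3) = 131 + 36 = 167)
a(F(X(1, -2)))/k = (-89 + 1/1)/167 = (-89 + 1)*(1/167) = -88*1/167 = -88/167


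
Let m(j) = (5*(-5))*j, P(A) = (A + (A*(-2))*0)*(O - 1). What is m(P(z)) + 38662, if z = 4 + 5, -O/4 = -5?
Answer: 34387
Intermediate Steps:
O = 20 (O = -4*(-5) = 20)
z = 9
P(A) = 19*A (P(A) = (A + (A*(-2))*0)*(20 - 1) = (A - 2*A*0)*19 = (A + 0)*19 = A*19 = 19*A)
m(j) = -25*j
m(P(z)) + 38662 = -475*9 + 38662 = -25*171 + 38662 = -4275 + 38662 = 34387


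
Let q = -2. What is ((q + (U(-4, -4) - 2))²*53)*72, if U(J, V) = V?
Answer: 244224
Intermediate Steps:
((q + (U(-4, -4) - 2))²*53)*72 = ((-2 + (-4 - 2))²*53)*72 = ((-2 - 6)²*53)*72 = ((-8)²*53)*72 = (64*53)*72 = 3392*72 = 244224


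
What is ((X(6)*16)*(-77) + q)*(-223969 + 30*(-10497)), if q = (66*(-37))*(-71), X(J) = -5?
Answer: -96751413418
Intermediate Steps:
q = 173382 (q = -2442*(-71) = 173382)
((X(6)*16)*(-77) + q)*(-223969 + 30*(-10497)) = (-5*16*(-77) + 173382)*(-223969 + 30*(-10497)) = (-80*(-77) + 173382)*(-223969 - 314910) = (6160 + 173382)*(-538879) = 179542*(-538879) = -96751413418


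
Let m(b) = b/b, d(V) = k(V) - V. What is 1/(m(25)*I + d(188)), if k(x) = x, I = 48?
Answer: 1/48 ≈ 0.020833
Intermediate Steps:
d(V) = 0 (d(V) = V - V = 0)
m(b) = 1
1/(m(25)*I + d(188)) = 1/(1*48 + 0) = 1/(48 + 0) = 1/48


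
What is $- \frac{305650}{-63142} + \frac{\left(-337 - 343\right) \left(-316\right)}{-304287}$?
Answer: $\frac{39718684295}{9606644877} \approx 4.1345$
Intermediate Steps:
$- \frac{305650}{-63142} + \frac{\left(-337 - 343\right) \left(-316\right)}{-304287} = \left(-305650\right) \left(- \frac{1}{63142}\right) + \left(-680\right) \left(-316\right) \left(- \frac{1}{304287}\right) = \frac{152825}{31571} + 214880 \left(- \frac{1}{304287}\right) = \frac{152825}{31571} - \frac{214880}{304287} = \frac{39718684295}{9606644877}$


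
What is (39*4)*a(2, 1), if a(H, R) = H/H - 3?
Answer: -312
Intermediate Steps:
a(H, R) = -2 (a(H, R) = 1 - 3 = -2)
(39*4)*a(2, 1) = (39*4)*(-2) = 156*(-2) = -312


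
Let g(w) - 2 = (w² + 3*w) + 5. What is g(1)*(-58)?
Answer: -638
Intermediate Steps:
g(w) = 7 + w² + 3*w (g(w) = 2 + ((w² + 3*w) + 5) = 2 + (5 + w² + 3*w) = 7 + w² + 3*w)
g(1)*(-58) = (7 + 1² + 3*1)*(-58) = (7 + 1 + 3)*(-58) = 11*(-58) = -638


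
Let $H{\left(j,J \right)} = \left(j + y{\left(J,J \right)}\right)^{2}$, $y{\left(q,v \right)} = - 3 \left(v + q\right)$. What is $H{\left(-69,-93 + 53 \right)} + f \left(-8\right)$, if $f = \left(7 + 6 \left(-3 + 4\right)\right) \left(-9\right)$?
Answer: $30177$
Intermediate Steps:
$y{\left(q,v \right)} = - 3 q - 3 v$ ($y{\left(q,v \right)} = - 3 \left(q + v\right) = - 3 q - 3 v$)
$H{\left(j,J \right)} = \left(j - 6 J\right)^{2}$
$f = -117$ ($f = \left(7 + 6 \cdot 1\right) \left(-9\right) = \left(7 + 6\right) \left(-9\right) = 13 \left(-9\right) = -117$)
$H{\left(-69,-93 + 53 \right)} + f \left(-8\right) = \left(-69 - 6 \left(-93 + 53\right)\right)^{2} - -936 = \left(-69 - -240\right)^{2} + 936 = \left(-69 + 240\right)^{2} + 936 = 171^{2} + 936 = 29241 + 936 = 30177$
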